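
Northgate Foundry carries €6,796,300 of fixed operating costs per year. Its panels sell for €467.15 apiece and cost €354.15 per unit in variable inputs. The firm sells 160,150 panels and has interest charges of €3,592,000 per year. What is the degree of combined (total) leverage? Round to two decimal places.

2.35

At 160,150 units, contribution = 160,150 × €113.00 = €18,096,950.00.
Operating income = contribution − fixed costs = €18,096,950.00 − €6,796,300 = €11,300,650.00. Interest = €3,592,000.00, so EBIT − I = €7,708,650.00.
DCL = contribution ÷ (EBIT − I) = €18,096,950.00 ÷ €7,708,650.00 = 2.3476.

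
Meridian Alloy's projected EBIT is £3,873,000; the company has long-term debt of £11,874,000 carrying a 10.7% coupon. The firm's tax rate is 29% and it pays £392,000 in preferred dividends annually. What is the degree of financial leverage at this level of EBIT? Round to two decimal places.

1.89

Annual interest charges come to £1,270,518.00.
Preferred dividends grossed up pre-tax: £392,000 / (1 − 0.29) = £552,112.68.
DFL = EBIT ÷ [EBIT − I − D_p/(1−t)] = £3,873,000 ÷ [£3,873,000 − £1,270,518.00 − £552,112.68] = £3,873,000 ÷ £2,050,369.32 = 1.8889.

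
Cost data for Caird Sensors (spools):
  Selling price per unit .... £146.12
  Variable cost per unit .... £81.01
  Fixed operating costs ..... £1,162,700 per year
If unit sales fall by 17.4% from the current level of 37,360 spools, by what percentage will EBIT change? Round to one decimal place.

Total contribution margin = 37,360 × £65.11 = £2,432,509.60.
Operating income = contribution − fixed costs = £2,432,509.60 − £1,162,700 = £1,269,809.60.
Degree of operating leverage = £2,432,509.60 / £1,269,809.60 = 1.9156.
So EBIT moves 1.9156 × (-17.4%) = -33.3%.

-33.3%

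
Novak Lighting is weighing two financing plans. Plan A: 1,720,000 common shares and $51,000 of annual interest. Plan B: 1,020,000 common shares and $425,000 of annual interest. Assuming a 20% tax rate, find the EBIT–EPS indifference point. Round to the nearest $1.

Set EPS_A = EPS_B: (EBIT − $51,000)(1 − 0.20) ÷ 1,720,000 = (EBIT − $425,000)(1 − 0.20) ÷ 1,020,000.
The (1 − t) factor cancels: (EBIT − 51,000) × 1,020,000 = (EBIT − 425,000) × 1,720,000.
EBIT × (1,720,000 − 1,020,000) = 425,000 × 1,720,000 − 51,000 × 1,020,000 = 678,980,000,000, so EBIT = 678,980,000,000 ÷ 700,000 = 969,971.43.

$969,971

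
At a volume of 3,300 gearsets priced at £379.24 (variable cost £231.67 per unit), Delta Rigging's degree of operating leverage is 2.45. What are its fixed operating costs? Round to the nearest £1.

£288,213

Contribution at this volume is 3,300 × £147.57 = £486,981.00.
DOL = contribution / EBIT, so EBIT = £486,981.00 / 2.45 = £198,767.76.
And FC = contribution − EBIT = £486,981.00 − £198,767.76 = £288,213.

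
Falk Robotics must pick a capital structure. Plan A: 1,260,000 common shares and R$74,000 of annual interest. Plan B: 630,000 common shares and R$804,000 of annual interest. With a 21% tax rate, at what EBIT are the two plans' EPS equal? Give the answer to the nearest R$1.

R$1,534,000

Set EPS_A = EPS_B: (EBIT − R$74,000)(1 − 0.21) ÷ 1,260,000 = (EBIT − R$804,000)(1 − 0.21) ÷ 630,000.
The (1 − t) factor cancels: (EBIT − 74,000) × 630,000 = (EBIT − 804,000) × 1,260,000.
Solving, EBIT = (804,000·1,260,000 − 74,000·630,000) / (1,260,000 − 630,000) = 966,420,000,000 / 630,000 = 1,534,000.00.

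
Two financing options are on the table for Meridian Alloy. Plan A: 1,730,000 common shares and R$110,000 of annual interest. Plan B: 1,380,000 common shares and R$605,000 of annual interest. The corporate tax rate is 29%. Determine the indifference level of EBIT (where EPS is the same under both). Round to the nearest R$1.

Set EPS_A = EPS_B: (EBIT − R$110,000)(1 − 0.29) ÷ 1,730,000 = (EBIT − R$605,000)(1 − 0.29) ÷ 1,380,000.
Cancelling (1 − t) and cross-multiplying: 1,380,000·(EBIT − 110,000) = 1,730,000·(EBIT − 605,000).
Solving, EBIT = (605,000·1,730,000 − 110,000·1,380,000) / (1,730,000 − 1,380,000) = 894,850,000,000 / 350,000 = 2,556,714.29.

R$2,556,714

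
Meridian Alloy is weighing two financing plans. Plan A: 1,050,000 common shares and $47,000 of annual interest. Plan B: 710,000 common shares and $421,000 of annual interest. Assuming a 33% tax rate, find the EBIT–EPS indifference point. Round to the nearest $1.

Set EPS_A = EPS_B: (EBIT − $47,000)(1 − 0.33) ÷ 1,050,000 = (EBIT − $421,000)(1 − 0.33) ÷ 710,000.
The (1 − t) factor cancels: (EBIT − 47,000) × 710,000 = (EBIT − 421,000) × 1,050,000.
Solving, EBIT = (421,000·1,050,000 − 47,000·710,000) / (1,050,000 − 710,000) = 408,680,000,000 / 340,000 = 1,202,000.00.

$1,202,000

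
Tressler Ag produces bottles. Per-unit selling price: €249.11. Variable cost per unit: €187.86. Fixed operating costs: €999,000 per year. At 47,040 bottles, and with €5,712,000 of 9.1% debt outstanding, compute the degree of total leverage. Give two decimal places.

At 47,040 units, contribution = 47,040 × €61.25 = €2,881,200.00.
Operating income = contribution − fixed costs = €2,881,200.00 − €999,000 = €1,882,200.00. Interest = €519,792.00.
DOL = €2,881,200.00 ÷ €1,882,200.00 = 1.5308; DFL = €1,882,200.00 ÷ €1,362,408.00 = 1.3815.
Combined leverage = 1.5308 × 1.3815 = 2.1148.

2.11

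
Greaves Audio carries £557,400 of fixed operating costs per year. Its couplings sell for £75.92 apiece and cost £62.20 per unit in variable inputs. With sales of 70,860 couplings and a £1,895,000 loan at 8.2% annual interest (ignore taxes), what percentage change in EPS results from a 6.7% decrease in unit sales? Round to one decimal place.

-25.1%

Contribution at this volume is 70,860 × £13.72 = £972,199.20.
Operating income = contribution − fixed costs = £972,199.20 − £557,400 = £414,799.20.
After interest of £155,390.00, pre-tax earnings = £259,409.20.
Degree of combined leverage = contribution ÷ (EBIT − I) = £972,199.20 ÷ £259,409.20 = 3.7477.
%ΔEPS = DCL × %ΔSales = 3.7477 × -6.7% = -25.1%.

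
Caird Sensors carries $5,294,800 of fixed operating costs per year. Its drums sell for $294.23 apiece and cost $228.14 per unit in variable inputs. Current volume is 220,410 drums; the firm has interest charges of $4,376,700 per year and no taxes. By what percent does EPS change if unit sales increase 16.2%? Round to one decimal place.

Total contribution margin = 220,410 × $66.09 = $14,566,896.90.
EBIT = $14,566,896.90 − $5,294,800 = $9,272,096.90.
After interest of $4,376,700.00, pre-tax earnings = $4,895,396.90.
Degree of combined leverage = contribution ÷ (EBIT − I) = $14,566,896.90 ÷ $4,895,396.90 = 2.9756.
EPS therefore changes by 2.9756 × (+16.2%) = +48.2%.

+48.2%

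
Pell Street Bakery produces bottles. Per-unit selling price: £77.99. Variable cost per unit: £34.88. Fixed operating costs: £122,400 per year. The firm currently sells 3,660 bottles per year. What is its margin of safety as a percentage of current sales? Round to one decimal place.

22.4%

Contribution margin per unit = £77.99 − £34.88 = £43.11. Break-even units = £122,400 ÷ £43.11 = 2,839.25; break-even revenue = 2,839.25 × £77.99 = £221,432.99.
Current sales = 3,660 × £77.99 = £285,443.40.
Margin of safety = (£285,443.40 − £221,432.99) ÷ £285,443.40 = 22.4%.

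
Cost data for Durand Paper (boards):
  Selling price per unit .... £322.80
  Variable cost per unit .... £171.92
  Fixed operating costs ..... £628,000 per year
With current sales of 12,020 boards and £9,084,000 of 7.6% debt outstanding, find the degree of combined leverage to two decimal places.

At 12,020 units, contribution = 12,020 × £150.88 = £1,813,577.60.
Operating income = contribution − fixed costs = £1,813,577.60 − £628,000 = £1,185,577.60. Interest = £690,384.00, so EBIT − I = £495,193.60.
Degree of total leverage = total CM / (EBIT − interest) = £1,813,577.60 / £495,193.60 = 3.6624.

3.66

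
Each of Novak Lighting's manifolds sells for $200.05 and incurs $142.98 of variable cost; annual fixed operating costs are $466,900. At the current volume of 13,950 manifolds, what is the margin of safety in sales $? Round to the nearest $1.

Each unit contributes $200.05 − $142.98 = $57.07. Break-even units = $466,900 ÷ $57.07 = 8,181.18; break-even revenue = 8,181.18 × $200.05 = $1,636,645.26.
Current sales = 13,950 × $200.05 = $2,790,697.50.
Margin of safety = $2,790,697.50 − $1,636,645.26 = $1,154,052.

$1,154,052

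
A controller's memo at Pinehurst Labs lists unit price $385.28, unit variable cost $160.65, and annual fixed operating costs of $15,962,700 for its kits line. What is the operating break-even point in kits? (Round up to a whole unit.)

71,063 kits

Each unit contributes $385.28 − $160.65 = $224.63.
Break-even Q = $15,962,700 / $224.63 = 71,062.19 → 71,063 kits.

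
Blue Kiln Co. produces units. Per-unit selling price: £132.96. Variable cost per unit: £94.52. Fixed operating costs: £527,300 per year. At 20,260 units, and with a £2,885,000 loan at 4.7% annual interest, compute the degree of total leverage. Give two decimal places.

Contribution at this volume is 20,260 × £38.44 = £778,794.40.
Subtracting fixed costs: EBIT = £778,794.40 − £527,300 = £251,494.40. Interest = £135,595.00, so EBIT − I = £115,899.40.
DCL = contribution ÷ (EBIT − I) = £778,794.40 ÷ £115,899.40 = 6.7196.

6.72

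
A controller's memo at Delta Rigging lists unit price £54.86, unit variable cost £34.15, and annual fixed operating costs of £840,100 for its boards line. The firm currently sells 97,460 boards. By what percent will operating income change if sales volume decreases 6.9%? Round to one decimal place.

-11.8%

At 97,460 units, contribution = 97,460 × £20.71 = £2,018,396.60.
EBIT = £2,018,396.60 − £840,100 = £1,178,296.60.
Degree of operating leverage = £2,018,396.60 / £1,178,296.60 = 1.7130.
So EBIT moves 1.7130 × (-6.9%) = -11.8%.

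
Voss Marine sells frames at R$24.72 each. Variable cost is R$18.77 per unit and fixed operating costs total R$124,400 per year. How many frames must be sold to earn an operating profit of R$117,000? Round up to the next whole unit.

40,572 frames

Unit CM = price − variable cost = R$24.72 − R$18.77 = R$5.95.
Need Q such that Q × R$5.95 − R$124,400 = R$117,000, i.e. Q = R$241,400 / R$5.95 = 40,571.43 → 40,572.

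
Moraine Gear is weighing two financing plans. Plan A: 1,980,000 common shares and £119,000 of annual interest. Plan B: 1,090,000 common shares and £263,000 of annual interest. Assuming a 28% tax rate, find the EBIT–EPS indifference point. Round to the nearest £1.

£439,360

Set EPS_A = EPS_B: (EBIT − £119,000)(1 − 0.28) ÷ 1,980,000 = (EBIT − £263,000)(1 − 0.28) ÷ 1,090,000.
The (1 − t) factor cancels: (EBIT − 119,000) × 1,090,000 = (EBIT − 263,000) × 1,980,000.
Solving, EBIT = (263,000·1,980,000 − 119,000·1,090,000) / (1,980,000 − 1,090,000) = 391,030,000,000 / 890,000 = 439,359.55.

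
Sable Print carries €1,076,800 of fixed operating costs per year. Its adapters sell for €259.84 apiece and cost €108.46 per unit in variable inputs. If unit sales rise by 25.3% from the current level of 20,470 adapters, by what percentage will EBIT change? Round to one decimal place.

+38.8%

Contribution at this volume is 20,470 × €151.38 = €3,098,748.60.
Subtracting fixed costs: EBIT = €3,098,748.60 − €1,076,800 = €2,021,948.60.
So DOL = total CM / EBIT = €3,098,748.60 / €2,021,948.60 = 1.5326.
%ΔEBIT = DOL × %ΔSales = 1.5326 × +25.3% = +38.8%.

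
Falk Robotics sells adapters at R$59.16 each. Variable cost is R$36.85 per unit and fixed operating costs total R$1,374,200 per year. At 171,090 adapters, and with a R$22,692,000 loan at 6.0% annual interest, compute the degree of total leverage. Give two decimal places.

3.53

Contribution at this volume is 171,090 × R$22.31 = R$3,817,017.90.
EBIT = R$3,817,017.90 − R$1,374,200 = R$2,442,817.90. Interest = R$1,361,520.00, so EBIT − I = R$1,081,297.90.
DCL = contribution ÷ (EBIT − I) = R$3,817,017.90 ÷ R$1,081,297.90 = 3.5300.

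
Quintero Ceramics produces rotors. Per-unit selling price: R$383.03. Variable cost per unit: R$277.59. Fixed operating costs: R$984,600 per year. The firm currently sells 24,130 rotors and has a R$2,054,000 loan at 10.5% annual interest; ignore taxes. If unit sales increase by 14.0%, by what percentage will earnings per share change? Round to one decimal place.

+26.5%

Contribution at this volume is 24,130 × R$105.44 = R$2,544,267.20.
Operating income = contribution − fixed costs = R$2,544,267.20 − R$984,600 = R$1,559,667.20.
After interest of R$215,670.00, pre-tax earnings = R$1,343,997.20.
Degree of combined leverage = contribution ÷ (EBIT − I) = R$2,544,267.20 ÷ R$1,343,997.20 = 1.8931.
%ΔEPS = DCL × %ΔSales = 1.8931 × +14.0% = +26.5%.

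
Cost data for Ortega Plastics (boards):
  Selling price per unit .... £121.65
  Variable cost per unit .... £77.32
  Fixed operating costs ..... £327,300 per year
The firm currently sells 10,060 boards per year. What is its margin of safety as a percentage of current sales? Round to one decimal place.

26.6%

Unit CM = price − variable cost = £121.65 − £77.32 = £44.33. Break-even units = £327,300 ÷ £44.33 = 7,383.26; break-even revenue = 7,383.26 × £121.65 = £898,173.81.
Current sales = 10,060 × £121.65 = £1,223,799.00.
Margin of safety = (£1,223,799.00 − £898,173.81) ÷ £1,223,799.00 = 26.6%.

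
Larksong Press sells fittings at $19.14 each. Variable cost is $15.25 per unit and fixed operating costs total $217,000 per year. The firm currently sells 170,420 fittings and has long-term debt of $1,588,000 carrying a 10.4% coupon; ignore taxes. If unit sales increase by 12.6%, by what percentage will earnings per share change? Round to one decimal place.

+29.7%

Total contribution margin = 170,420 × $3.89 = $662,933.80.
EBIT = $662,933.80 − $217,000 = $445,933.80.
After interest of $165,152.00, pre-tax earnings = $280,781.80.
DCL = total CM / (EBIT − I) = $662,933.80 / $280,781.80 = 2.3610.
%ΔEPS = DCL × %ΔSales = 2.3610 × +12.6% = +29.7%.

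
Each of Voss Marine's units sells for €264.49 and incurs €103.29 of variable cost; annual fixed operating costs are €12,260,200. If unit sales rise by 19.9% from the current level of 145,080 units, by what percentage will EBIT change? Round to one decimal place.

+41.8%

Contribution at this volume is 145,080 × €161.20 = €23,386,896.00.
Operating income = contribution − fixed costs = €23,386,896.00 − €12,260,200 = €11,126,696.00.
Degree of operating leverage = €23,386,896.00 / €11,126,696.00 = 2.1019.
Operating income changes by 2.1019 × +19.9% = +41.8%.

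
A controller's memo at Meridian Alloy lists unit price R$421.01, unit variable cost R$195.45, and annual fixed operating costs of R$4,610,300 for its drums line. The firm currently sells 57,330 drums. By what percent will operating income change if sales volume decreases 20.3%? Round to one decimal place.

-31.5%

Contribution at this volume is 57,330 × R$225.56 = R$12,931,354.80.
EBIT = R$12,931,354.80 − R$4,610,300 = R$8,321,054.80.
So DOL = total CM / EBIT = R$12,931,354.80 / R$8,321,054.80 = 1.5541.
%ΔEBIT = DOL × %ΔSales = 1.5541 × -20.3% = -31.5%.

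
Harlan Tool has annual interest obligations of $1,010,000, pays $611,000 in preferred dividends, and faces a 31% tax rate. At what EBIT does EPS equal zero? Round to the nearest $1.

Preferred dividends are paid after tax, so their pre-tax equivalent is $611,000 ÷ (1 − 0.31) = $885,507.25.
EPS = 0 when EBIT covers interest plus the pre-tax preferred burden: $1,010,000 + $885,507.25 = $1,895,507.25.

$1,895,507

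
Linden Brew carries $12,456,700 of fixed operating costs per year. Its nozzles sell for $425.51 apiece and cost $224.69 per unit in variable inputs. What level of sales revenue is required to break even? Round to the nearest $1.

Contribution margin per unit = $425.51 − $224.69 = $200.82, a CM ratio of $200.82 ÷ $425.51 = 0.4720.
Break-even sales = FC ÷ CM ratio = $12,456,700 × $425.51 / $200.82 = $26,394,037.

$26,394,037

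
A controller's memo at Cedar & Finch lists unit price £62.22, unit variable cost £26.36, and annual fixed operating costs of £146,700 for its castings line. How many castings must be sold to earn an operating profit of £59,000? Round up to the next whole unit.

5,737 castings

Unit CM = price − variable cost = £62.22 − £26.36 = £35.86.
Need Q such that Q × £35.86 − £146,700 = £59,000, i.e. Q = £205,700 / £35.86 = 5,736.20 → 5,737.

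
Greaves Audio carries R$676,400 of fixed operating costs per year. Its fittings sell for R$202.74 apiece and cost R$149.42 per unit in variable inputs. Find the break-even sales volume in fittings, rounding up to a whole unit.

Contribution margin per unit = R$202.74 − R$149.42 = R$53.32.
Units to break even: R$676,400 ÷ R$53.32 = 12,685.67, rounded up to 12,686.

12,686 fittings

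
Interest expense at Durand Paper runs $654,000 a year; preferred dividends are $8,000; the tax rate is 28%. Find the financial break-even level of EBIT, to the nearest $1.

Preferred dividends are paid after tax, so their pre-tax equivalent is $8,000 ÷ (1 − 0.28) = $11,111.11.
Financial break-even EBIT = interest + D_p ÷ (1 − t) = $654,000 + $11,111.11 = $665,111.11.

$665,111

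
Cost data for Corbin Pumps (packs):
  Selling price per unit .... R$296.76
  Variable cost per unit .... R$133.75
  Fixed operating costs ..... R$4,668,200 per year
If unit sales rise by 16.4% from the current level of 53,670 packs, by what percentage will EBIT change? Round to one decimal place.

Total contribution margin = 53,670 × R$163.01 = R$8,748,746.70.
Subtracting fixed costs: EBIT = R$8,748,746.70 − R$4,668,200 = R$4,080,546.70.
So DOL = total CM / EBIT = R$8,748,746.70 / R$4,080,546.70 = 2.1440.
%ΔEBIT = DOL × %ΔSales = 2.1440 × +16.4% = +35.2%.

+35.2%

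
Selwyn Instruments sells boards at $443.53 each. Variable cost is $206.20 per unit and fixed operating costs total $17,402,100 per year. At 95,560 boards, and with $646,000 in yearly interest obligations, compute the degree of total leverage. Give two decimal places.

4.90

Contribution at this volume is 95,560 × $237.33 = $22,679,254.80.
Operating income = contribution − fixed costs = $22,679,254.80 − $17,402,100 = $5,277,154.80. Interest = $646,000.00.
DOL = $22,679,254.80 ÷ $5,277,154.80 = 4.2976; DFL = $5,277,154.80 ÷ $4,631,154.80 = 1.1395.
DCL = DOL × DFL = 4.2976 × 1.1395 = 4.8971.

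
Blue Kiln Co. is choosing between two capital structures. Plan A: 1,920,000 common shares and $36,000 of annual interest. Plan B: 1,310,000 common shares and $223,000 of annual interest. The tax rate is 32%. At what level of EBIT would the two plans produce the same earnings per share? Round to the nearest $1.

Set EPS_A = EPS_B: (EBIT − $36,000)(1 − 0.32) ÷ 1,920,000 = (EBIT − $223,000)(1 − 0.32) ÷ 1,310,000.
Cancelling (1 − t) and cross-multiplying: 1,310,000·(EBIT − 36,000) = 1,920,000·(EBIT − 223,000).
EBIT × (1,920,000 − 1,310,000) = 223,000 × 1,920,000 − 36,000 × 1,310,000 = 381,000,000,000, so EBIT = 381,000,000,000 ÷ 610,000 = 624,590.16.

$624,590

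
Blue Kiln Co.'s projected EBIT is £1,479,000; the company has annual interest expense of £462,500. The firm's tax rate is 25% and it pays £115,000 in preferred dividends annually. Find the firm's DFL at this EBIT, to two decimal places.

1.71

Interest = £462,500.00.
Preferred dividends grossed up pre-tax: £115,000 / (1 − 0.25) = £153,333.33.
DFL = EBIT ÷ [EBIT − I − D_p/(1−t)] = £1,479,000 ÷ [£1,479,000 − £462,500.00 − £153,333.33] = £1,479,000 ÷ £863,166.67 = 1.7135.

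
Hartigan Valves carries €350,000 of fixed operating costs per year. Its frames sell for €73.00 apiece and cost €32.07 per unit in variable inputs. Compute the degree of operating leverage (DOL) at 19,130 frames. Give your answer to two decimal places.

1.81

Contribution at this volume is 19,130 × €40.93 = €782,990.90.
Operating income = contribution − fixed costs = €782,990.90 − €350,000 = €432,990.90.
DOL = contribution ÷ EBIT = €782,990.90 ÷ €432,990.90 = 1.8083.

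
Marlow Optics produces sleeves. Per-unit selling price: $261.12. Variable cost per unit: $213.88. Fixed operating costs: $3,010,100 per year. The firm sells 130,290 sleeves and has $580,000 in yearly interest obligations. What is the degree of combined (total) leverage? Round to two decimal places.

Contribution at this volume is 130,290 × $47.24 = $6,154,899.60.
Operating income = contribution − fixed costs = $6,154,899.60 − $3,010,100 = $3,144,799.60. Interest = $580,000.00.
DOL = $6,154,899.60 ÷ $3,144,799.60 = 1.9572; DFL = $3,144,799.60 ÷ $2,564,799.60 = 1.2261.
DCL = DOL × DFL = 1.9572 × 1.2261 = 2.3997.

2.40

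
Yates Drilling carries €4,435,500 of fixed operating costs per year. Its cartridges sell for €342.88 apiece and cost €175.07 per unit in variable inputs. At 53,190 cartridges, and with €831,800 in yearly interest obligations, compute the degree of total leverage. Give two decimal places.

Contribution at this volume is 53,190 × €167.81 = €8,925,813.90.
EBIT = €8,925,813.90 − €4,435,500 = €4,490,313.90. Interest = €831,800.00.
DOL = €8,925,813.90 ÷ €4,490,313.90 = 1.9878; DFL = €4,490,313.90 ÷ €3,658,513.90 = 1.2274.
DCL = DOL × DFL = 1.9878 × 1.2274 = 2.4398.

2.44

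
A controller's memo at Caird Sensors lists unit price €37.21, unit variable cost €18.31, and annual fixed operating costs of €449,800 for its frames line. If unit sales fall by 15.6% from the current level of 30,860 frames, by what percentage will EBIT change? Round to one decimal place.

Total contribution margin = 30,860 × €18.90 = €583,254.00.
Subtracting fixed costs: EBIT = €583,254.00 − €449,800 = €133,454.00.
Degree of operating leverage = €583,254.00 / €133,454.00 = 4.3704.
Operating income changes by 4.3704 × -15.6% = -68.2%.

-68.2%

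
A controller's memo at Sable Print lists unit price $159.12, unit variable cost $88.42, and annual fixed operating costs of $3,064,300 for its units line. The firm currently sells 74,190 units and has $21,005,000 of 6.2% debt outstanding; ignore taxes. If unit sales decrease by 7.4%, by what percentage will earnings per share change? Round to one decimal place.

-44.2%

Total contribution margin = 74,190 × $70.70 = $5,245,233.00.
Subtracting fixed costs: EBIT = $5,245,233.00 − $3,064,300 = $2,180,933.00.
Interest = $1,302,310.00, so EBIT − I = $878,623.00.
Degree of combined leverage = contribution ÷ (EBIT − I) = $5,245,233.00 ÷ $878,623.00 = 5.9698.
EPS therefore changes by 5.9698 × (-7.4%) = -44.2%.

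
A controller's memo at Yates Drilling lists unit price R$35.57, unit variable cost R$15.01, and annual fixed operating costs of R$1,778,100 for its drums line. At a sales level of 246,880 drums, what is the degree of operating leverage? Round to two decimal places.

1.54

At 246,880 units, contribution = 246,880 × R$20.56 = R$5,075,852.80.
EBIT = R$5,075,852.80 − R$1,778,100 = R$3,297,752.80.
So DOL = total CM / EBIT = R$5,075,852.80 / R$3,297,752.80 = 1.5392.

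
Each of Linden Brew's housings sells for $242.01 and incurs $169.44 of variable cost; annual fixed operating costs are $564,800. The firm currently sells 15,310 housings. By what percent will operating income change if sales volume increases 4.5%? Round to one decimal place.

Total contribution margin = 15,310 × $72.57 = $1,111,046.70.
EBIT = $1,111,046.70 − $564,800 = $546,246.70.
So DOL = total CM / EBIT = $1,111,046.70 / $546,246.70 = 2.0340.
Operating income changes by 2.0340 × +4.5% = +9.2%.

+9.2%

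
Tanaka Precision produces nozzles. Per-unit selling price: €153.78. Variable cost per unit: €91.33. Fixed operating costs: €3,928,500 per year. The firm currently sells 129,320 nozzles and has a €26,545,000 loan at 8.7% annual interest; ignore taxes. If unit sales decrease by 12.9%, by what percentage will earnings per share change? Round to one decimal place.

Contribution at this volume is 129,320 × €62.45 = €8,076,034.00.
Subtracting fixed costs: EBIT = €8,076,034.00 − €3,928,500 = €4,147,534.00.
After interest of €2,309,415.00, pre-tax earnings = €1,838,119.00.
Degree of combined leverage = contribution ÷ (EBIT − I) = €8,076,034.00 ÷ €1,838,119.00 = 4.3936.
%ΔEPS = DCL × %ΔSales = 4.3936 × -12.9% = -56.7%.

-56.7%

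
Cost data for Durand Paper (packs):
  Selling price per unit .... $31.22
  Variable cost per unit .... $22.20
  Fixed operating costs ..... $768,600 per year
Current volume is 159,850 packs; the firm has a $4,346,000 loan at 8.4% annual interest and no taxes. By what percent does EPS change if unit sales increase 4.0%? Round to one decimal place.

+18.7%

Total contribution margin = 159,850 × $9.02 = $1,441,847.00.
Subtracting fixed costs: EBIT = $1,441,847.00 − $768,600 = $673,247.00.
After interest of $365,064.00, pre-tax earnings = $308,183.00.
DCL = total CM / (EBIT − I) = $1,441,847.00 / $308,183.00 = 4.6785.
EPS therefore changes by 4.6785 × (+4.0%) = +18.7%.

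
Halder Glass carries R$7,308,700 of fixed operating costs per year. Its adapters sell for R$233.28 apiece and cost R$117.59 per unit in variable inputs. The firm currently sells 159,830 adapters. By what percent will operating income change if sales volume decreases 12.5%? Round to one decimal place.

Contribution at this volume is 159,830 × R$115.69 = R$18,490,732.70.
Operating income = contribution − fixed costs = R$18,490,732.70 − R$7,308,700 = R$11,182,032.70.
DOL = contribution ÷ EBIT = R$18,490,732.70 ÷ R$11,182,032.70 = 1.6536.
%ΔEBIT = DOL × %ΔSales = 1.6536 × -12.5% = -20.7%.

-20.7%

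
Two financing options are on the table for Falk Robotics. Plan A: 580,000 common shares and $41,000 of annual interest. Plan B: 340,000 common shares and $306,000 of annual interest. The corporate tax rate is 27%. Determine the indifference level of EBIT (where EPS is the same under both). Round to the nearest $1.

At indifference, (EBIT − 41,000)(1 − t)/580,000 = (EBIT − 306,000)(1 − t)/340,000.
Cancelling (1 − t) and cross-multiplying: 340,000·(EBIT − 41,000) = 580,000·(EBIT − 306,000).
Solving, EBIT = (306,000·580,000 − 41,000·340,000) / (580,000 − 340,000) = 163,540,000,000 / 240,000 = 681,416.67.

$681,417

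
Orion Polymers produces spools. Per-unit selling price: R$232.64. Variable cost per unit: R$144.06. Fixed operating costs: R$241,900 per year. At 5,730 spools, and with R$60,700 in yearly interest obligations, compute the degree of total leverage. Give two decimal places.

2.48

Total contribution margin = 5,730 × R$88.58 = R$507,563.40.
Operating income = contribution − fixed costs = R$507,563.40 − R$241,900 = R$265,663.40. Interest = R$60,700.00.
DOL = R$507,563.40 ÷ R$265,663.40 = 1.9106; DFL = R$265,663.40 ÷ R$204,963.40 = 1.2962.
DCL = DOL × DFL = 1.9106 × 1.2962 = 2.4765.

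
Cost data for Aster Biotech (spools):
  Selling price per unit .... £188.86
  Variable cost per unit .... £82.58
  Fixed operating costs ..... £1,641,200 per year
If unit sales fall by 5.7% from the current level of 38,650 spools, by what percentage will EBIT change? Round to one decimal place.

Contribution at this volume is 38,650 × £106.28 = £4,107,722.00.
Operating income = contribution − fixed costs = £4,107,722.00 − £1,641,200 = £2,466,522.00.
Degree of operating leverage = £4,107,722.00 / £2,466,522.00 = 1.6654.
Operating income changes by 1.6654 × -5.7% = -9.5%.

-9.5%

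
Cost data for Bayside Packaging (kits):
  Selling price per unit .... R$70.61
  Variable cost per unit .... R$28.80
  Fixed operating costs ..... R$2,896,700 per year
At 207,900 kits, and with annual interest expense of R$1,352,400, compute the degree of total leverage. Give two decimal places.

At 207,900 units, contribution = 207,900 × R$41.81 = R$8,692,299.00.
Subtracting fixed costs: EBIT = R$8,692,299.00 − R$2,896,700 = R$5,795,599.00. Interest = R$1,352,400.00.
DOL = R$8,692,299.00 ÷ R$5,795,599.00 = 1.4998; DFL = R$5,795,599.00 ÷ R$4,443,199.00 = 1.3044.
DCL = DOL × DFL = 1.4998 × 1.3044 = 1.9563.

1.96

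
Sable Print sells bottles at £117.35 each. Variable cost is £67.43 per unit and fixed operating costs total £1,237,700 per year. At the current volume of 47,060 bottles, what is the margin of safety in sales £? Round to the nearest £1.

Contribution margin per unit = £117.35 − £67.43 = £49.92. Break-even units = £1,237,700 ÷ £49.92 = 24,793.67; break-even revenue = 24,793.67 × £117.35 = £2,909,537.16.
Current sales = 47,060 × £117.35 = £5,522,491.00.
Margin of safety = £5,522,491.00 − £2,909,537.16 = £2,612,954.

£2,612,954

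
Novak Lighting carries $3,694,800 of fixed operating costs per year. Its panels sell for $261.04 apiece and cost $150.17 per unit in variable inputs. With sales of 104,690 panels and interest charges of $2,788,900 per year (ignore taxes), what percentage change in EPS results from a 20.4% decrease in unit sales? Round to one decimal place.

-46.2%

Contribution at this volume is 104,690 × $110.87 = $11,606,980.30.
Operating income = contribution − fixed costs = $11,606,980.30 − $3,694,800 = $7,912,180.30.
Interest = $2,788,900.00, so EBIT − I = $5,123,280.30.
Degree of combined leverage = contribution ÷ (EBIT − I) = $11,606,980.30 ÷ $5,123,280.30 = 2.2655.
%ΔEPS = DCL × %ΔSales = 2.2655 × -20.4% = -46.2%.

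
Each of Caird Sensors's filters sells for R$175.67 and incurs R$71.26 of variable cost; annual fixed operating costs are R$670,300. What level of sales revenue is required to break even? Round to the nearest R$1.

CM per unit = R$175.67 − R$71.26 = R$104.41; CM ratio = R$104.41 / R$175.67 = 0.5944.
Break-even sales = FC ÷ CM ratio = R$670,300 × R$175.67 / R$104.41 = R$1,127,781.

R$1,127,781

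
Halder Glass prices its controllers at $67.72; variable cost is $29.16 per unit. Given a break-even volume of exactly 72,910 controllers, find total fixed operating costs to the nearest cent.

$2,811,409.60

Contribution margin per unit = $67.72 − $29.16 = $38.56.
Fixed costs = break-even units × CM = 72,910 × $38.56 = $2,811,409.60.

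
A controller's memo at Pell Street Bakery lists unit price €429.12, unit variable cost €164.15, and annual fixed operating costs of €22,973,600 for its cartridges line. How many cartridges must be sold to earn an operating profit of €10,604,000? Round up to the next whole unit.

126,723 cartridges

Contribution margin per unit = €429.12 − €164.15 = €264.97.
Units = (FC + target) / CM = (€22,973,600 + €10,604,000) / €264.97 = 126,722.27, so 126,723 cartridges.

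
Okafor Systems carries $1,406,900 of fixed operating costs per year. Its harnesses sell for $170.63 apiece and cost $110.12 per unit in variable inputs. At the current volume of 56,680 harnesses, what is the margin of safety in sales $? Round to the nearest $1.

$5,704,041

Unit CM = price − variable cost = $170.63 − $110.12 = $60.51. Break-even units = $1,406,900 ÷ $60.51 = 23,250.70; break-even revenue = 23,250.70 × $170.63 = $3,967,267.34.
Current sales = 56,680 × $170.63 = $9,671,308.40.
Margin of safety = $9,671,308.40 − $3,967,267.34 = $5,704,041.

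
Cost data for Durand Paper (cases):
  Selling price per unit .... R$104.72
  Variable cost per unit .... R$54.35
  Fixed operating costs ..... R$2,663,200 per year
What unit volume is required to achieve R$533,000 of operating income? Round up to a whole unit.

Each unit contributes R$104.72 − R$54.35 = R$50.37.
Units = (FC + target) / CM = (R$2,663,200 + R$533,000) / R$50.37 = 63,454.44, so 63,455 cases.

63,455 cases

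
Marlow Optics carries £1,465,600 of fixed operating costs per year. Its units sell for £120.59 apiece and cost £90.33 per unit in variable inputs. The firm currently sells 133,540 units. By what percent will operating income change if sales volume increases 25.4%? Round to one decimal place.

At 133,540 units, contribution = 133,540 × £30.26 = £4,040,920.40.
Subtracting fixed costs: EBIT = £4,040,920.40 − £1,465,600 = £2,575,320.40.
So DOL = total CM / EBIT = £4,040,920.40 / £2,575,320.40 = 1.5691.
%ΔEBIT = DOL × %ΔSales = 1.5691 × +25.4% = +39.9%.

+39.9%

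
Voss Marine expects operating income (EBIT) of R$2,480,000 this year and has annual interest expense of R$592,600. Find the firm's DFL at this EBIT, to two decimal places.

Annual interest charges come to R$592,600.00.
Degree of financial leverage = EBIT / (EBIT − interest) = R$2,480,000 / R$1,887,400.00 = 1.3140.

1.31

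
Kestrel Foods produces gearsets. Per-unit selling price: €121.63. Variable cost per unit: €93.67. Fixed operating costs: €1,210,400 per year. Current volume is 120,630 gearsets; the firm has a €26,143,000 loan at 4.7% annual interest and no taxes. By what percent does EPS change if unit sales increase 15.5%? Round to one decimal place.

+56.0%

Total contribution margin = 120,630 × €27.96 = €3,372,814.80.
Operating income = contribution − fixed costs = €3,372,814.80 − €1,210,400 = €2,162,414.80.
After interest of €1,228,721.00, pre-tax earnings = €933,693.80.
DCL = total CM / (EBIT − I) = €3,372,814.80 / €933,693.80 = 3.6123.
EPS therefore changes by 3.6123 × (+15.5%) = +56.0%.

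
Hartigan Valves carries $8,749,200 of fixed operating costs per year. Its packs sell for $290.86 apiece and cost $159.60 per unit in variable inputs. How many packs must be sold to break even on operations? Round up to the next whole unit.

66,656 packs

Each unit contributes $290.86 − $159.60 = $131.26.
Break-even Q = $8,749,200 / $131.26 = 66,655.49 → 66,656 packs.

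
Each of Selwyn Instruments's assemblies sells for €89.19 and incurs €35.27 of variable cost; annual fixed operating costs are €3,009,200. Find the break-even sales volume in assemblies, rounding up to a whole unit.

55,809 assemblies

Unit CM = price − variable cost = €89.19 − €35.27 = €53.92.
Break-even volume = fixed costs ÷ CM per unit = €3,009,200 ÷ €53.92 = 55,808.61, so 55,809 assemblies.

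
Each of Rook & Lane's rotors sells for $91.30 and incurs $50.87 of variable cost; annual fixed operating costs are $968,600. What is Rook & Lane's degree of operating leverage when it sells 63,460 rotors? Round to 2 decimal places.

1.61

Contribution at this volume is 63,460 × $40.43 = $2,565,687.80.
EBIT = $2,565,687.80 − $968,600 = $1,597,087.80.
Degree of operating leverage = $2,565,687.80 / $1,597,087.80 = 1.6065.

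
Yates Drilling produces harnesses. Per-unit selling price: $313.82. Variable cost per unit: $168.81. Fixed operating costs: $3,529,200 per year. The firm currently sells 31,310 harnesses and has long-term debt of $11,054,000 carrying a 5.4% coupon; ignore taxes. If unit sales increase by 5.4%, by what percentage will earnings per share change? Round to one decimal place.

+59.2%

Contribution at this volume is 31,310 × $145.01 = $4,540,263.10.
EBIT = $4,540,263.10 − $3,529,200 = $1,011,063.10.
Interest = $596,916.00, so EBIT − I = $414,147.10.
Degree of combined leverage = contribution ÷ (EBIT − I) = $4,540,263.10 ÷ $414,147.10 = 10.9629.
%ΔEPS = DCL × %ΔSales = 10.9629 × +5.4% = +59.2%.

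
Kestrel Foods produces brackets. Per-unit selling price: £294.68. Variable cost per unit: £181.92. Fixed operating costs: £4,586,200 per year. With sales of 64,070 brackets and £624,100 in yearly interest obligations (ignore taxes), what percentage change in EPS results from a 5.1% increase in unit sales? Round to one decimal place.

+18.3%

At 64,070 units, contribution = 64,070 × £112.76 = £7,224,533.20.
Operating income = contribution − fixed costs = £7,224,533.20 − £4,586,200 = £2,638,333.20.
After interest of £624,100.00, pre-tax earnings = £2,014,233.20.
DCL = total CM / (EBIT − I) = £7,224,533.20 / £2,014,233.20 = 3.5867.
EPS therefore changes by 3.5867 × (+5.1%) = +18.3%.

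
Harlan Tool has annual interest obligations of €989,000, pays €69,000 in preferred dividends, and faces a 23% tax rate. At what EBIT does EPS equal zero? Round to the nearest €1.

Preferred dividends are paid after tax, so their pre-tax equivalent is €69,000 ÷ (1 − 0.23) = €89,610.39.
Financial break-even EBIT = interest + D_p ÷ (1 − t) = €989,000 + €89,610.39 = €1,078,610.39.

€1,078,610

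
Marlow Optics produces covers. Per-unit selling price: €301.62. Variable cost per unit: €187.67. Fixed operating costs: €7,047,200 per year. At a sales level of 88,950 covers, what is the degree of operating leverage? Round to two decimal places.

Total contribution margin = 88,950 × €113.95 = €10,135,852.50.
Subtracting fixed costs: EBIT = €10,135,852.50 − €7,047,200 = €3,088,652.50.
DOL = contribution ÷ EBIT = €10,135,852.50 ÷ €3,088,652.50 = 3.2816.

3.28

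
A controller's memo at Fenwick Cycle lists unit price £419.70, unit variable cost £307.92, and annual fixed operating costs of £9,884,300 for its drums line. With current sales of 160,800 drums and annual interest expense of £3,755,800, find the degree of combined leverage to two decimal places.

4.15

Contribution at this volume is 160,800 × £111.78 = £17,974,224.00.
EBIT = £17,974,224.00 − £9,884,300 = £8,089,924.00. Interest = £3,755,800.00.
DOL = £17,974,224.00 ÷ £8,089,924.00 = 2.2218; DFL = £8,089,924.00 ÷ £4,334,124.00 = 1.8666.
Combined leverage = 2.2218 × 1.8666 = 4.1472.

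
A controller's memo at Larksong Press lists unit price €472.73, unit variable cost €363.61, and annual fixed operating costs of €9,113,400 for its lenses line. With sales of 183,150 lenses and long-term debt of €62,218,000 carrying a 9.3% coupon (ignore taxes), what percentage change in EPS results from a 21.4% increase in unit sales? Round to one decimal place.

+84.1%

At 183,150 units, contribution = 183,150 × €109.12 = €19,985,328.00.
Subtracting fixed costs: EBIT = €19,985,328.00 − €9,113,400 = €10,871,928.00.
After interest of €5,786,274.00, pre-tax earnings = €5,085,654.00.
DCL = total CM / (EBIT − I) = €19,985,328.00 / €5,085,654.00 = 3.9297.
EPS therefore changes by 3.9297 × (+21.4%) = +84.1%.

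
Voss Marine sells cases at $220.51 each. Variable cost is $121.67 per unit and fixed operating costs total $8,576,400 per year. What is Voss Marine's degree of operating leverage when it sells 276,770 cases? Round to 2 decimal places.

Contribution at this volume is 276,770 × $98.84 = $27,355,946.80.
Subtracting fixed costs: EBIT = $27,355,946.80 − $8,576,400 = $18,779,546.80.
So DOL = total CM / EBIT = $27,355,946.80 / $18,779,546.80 = 1.4567.

1.46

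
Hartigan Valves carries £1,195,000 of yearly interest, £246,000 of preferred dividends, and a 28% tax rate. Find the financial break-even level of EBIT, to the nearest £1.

£1,536,667

Preferred dividends are paid after tax, so their pre-tax equivalent is £246,000 ÷ (1 − 0.28) = £341,666.67.
EPS = 0 when EBIT covers interest plus the pre-tax preferred burden: £1,195,000 + £341,666.67 = £1,536,666.67.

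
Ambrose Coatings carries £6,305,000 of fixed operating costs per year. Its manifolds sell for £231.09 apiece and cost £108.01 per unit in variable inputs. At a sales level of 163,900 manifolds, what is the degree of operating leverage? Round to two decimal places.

1.45

Total contribution margin = 163,900 × £123.08 = £20,172,812.00.
Operating income = contribution − fixed costs = £20,172,812.00 − £6,305,000 = £13,867,812.00.
So DOL = total CM / EBIT = £20,172,812.00 / £13,867,812.00 = 1.4546.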